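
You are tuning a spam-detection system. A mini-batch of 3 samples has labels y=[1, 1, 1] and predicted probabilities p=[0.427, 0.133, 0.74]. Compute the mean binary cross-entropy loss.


L[0] = -ln(0.427) = 0.851
L[1] = -ln(0.133) = 2.0174
L[2] = -ln(0.74) = 0.3011
mean = (0.851 + 2.0174 + 0.3011)/3 = 1.0565

1.0565


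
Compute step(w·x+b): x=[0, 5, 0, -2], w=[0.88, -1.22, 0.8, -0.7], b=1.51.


z = (0)·(0.88) + (5)·(-1.22) + (0)·(0.8) + (-2)·(-0.7) + 1.51
  = -3.19
step(z) = 0 (z<0)

0


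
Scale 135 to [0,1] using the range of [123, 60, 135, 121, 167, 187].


min=60, max=187
(135-60)/(187-60) = 75/127 = 0.5906

0.5906


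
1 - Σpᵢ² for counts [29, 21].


Probabilities: [29/50, 21/50] ≈ [0.58, 0.42]
Σpᵢ² = (841 + 441)/50² = 1282/2500
Gini = 1 - Σpᵢ² = 1 - 1282/2500 = 0.4872

0.4872


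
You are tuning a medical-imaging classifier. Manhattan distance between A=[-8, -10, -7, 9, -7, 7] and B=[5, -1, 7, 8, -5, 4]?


d = |-8-5| + |-10+ 1| + |-7-7| + |9-8| + |-7+ 5| + |7-4|
  = 13 + 9 + 14 + 1 + 2 + 3
  = 42

42


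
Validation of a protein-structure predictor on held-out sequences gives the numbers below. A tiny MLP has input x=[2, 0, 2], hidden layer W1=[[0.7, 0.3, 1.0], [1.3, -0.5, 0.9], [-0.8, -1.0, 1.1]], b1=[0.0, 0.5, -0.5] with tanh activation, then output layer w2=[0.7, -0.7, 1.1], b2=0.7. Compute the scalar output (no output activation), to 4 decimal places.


z1[0] = (0.7)·(2) + (0.3)·(0) + (1.0)·(2) + 0.0 = 3.4
z1[1] = (1.3)·(2) + (-0.5)·(0) + (0.9)·(2) + 0.5 = 4.9
z1[2] = (-0.8)·(2) + (-1.0)·(0) + (1.1)·(2) - 0.5 = 0.1
h = tanh(z1) = [0.9978, 0.9999, 0.0997]
output = (0.7)·(0.9978) + (-0.7)·(0.9999) + (1.1)·(0.0997) + 0.7 = 0.8082

0.8082


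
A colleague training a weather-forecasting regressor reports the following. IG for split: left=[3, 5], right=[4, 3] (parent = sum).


Parent = [7, 8], H_parent = 0.9968
H_left = 0.9544 (n=8), H_right = 0.9852 (n=7)
H_children = (8/15)·0.9544 + (7/15)·0.9852 = 0.9688
IG = 0.9968 - 0.9688 = 0.028

0.028


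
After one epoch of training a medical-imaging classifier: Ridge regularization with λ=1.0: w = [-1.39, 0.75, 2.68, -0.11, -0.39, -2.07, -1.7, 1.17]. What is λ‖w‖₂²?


‖w‖₂² = (-1.39)² + (0.75)² + (2.68)² + (-0.11)² + (-0.39)² + (-2.07)² + (-1.7)² + (1.17)²
     = 1.9321 + 0.5625 + 7.1824 + 0.0121 + 0.1521 + 4.2849 + 2.89 + 1.3689
     = 18.385
λ·‖w‖₂² = 1.0·18.385 = 18.385

18.385


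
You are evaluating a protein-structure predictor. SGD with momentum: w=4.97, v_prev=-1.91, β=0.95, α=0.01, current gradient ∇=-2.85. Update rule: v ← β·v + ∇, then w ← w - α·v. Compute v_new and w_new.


v_new = 0.95·-1.91 - 2.85 = -1.8145 - 2.85 = -4.6645
w_new = 4.97 - 0.01·-4.6645 = 4.97 + 0.046645 = 5.016645

v_new=-4.6645, w_new=5.016645


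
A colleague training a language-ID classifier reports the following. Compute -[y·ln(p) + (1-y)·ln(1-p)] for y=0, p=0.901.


BCE = -[y·ln(p) + (1-y)·ln(1-p)]
= -0 - 1·ln(1-0.901)
= -ln(0.099) = 2.3126

2.3126


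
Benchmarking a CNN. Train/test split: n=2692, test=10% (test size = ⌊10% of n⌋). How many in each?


Test = ⌊2692·10/100⌋ = 269
Train = 2692 - 269 = 2423

Train: 2423, Test: 269


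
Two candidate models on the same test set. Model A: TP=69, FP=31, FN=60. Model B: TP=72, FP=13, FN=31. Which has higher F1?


Model A: P=69/100=0.69, R=69/129=0.5349, F1=2PR/(P+R)=2TP/(2TP+FP+FN)=138/229=0.6026
Model B: P=72/85=0.8471, R=72/103=0.699, F1=2PR/(P+R)=2TP/(2TP+FP+FN)=144/188=0.766
0.6026 < 0.766 → Model B

Model B


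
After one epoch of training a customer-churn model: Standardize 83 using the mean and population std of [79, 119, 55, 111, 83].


μ = 89.4, σ = 23.1309
z = (83 - 89.4)/23.1309 = -0.2767

-0.2767


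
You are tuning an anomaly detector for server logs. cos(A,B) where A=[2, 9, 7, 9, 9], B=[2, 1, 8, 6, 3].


A·B = 2·2 + 9·1 + 7·8 + 9·6 + 9·3 = 150
‖A‖ = √296 = 17.2047, ‖B‖ = √114 = 10.6771
cos = 150/(√296·√114) = 150/√33744 = 0.8166

0.8166


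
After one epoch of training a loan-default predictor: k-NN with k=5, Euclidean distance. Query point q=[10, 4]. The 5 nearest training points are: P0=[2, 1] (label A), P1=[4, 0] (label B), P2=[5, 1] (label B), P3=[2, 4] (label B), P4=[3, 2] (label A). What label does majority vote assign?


d(q,P0) = 8.544  (label A)
d(q,P1) = 7.2111  (label B)
d(q,P2) = 5.831  (label B)
d(q,P3) = 8.0  (label B)
d(q,P4) = 7.2801  (label A)
Votes: A=2, B=3
Majority → B

B


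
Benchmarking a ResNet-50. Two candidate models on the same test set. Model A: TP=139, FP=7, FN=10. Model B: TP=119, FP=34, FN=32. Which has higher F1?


Model A: P=139/146=0.9521, R=139/149=0.9329, F1=2PR/(P+R)=2TP/(2TP+FP+FN)=278/295=0.9424
Model B: P=119/153=0.7778, R=119/151=0.7881, F1=2PR/(P+R)=2TP/(2TP+FP+FN)=238/304=0.7829
0.9424 > 0.7829 → Model A

Model A


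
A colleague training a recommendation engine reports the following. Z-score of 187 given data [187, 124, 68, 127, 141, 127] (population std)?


μ = 129, σ = 34.7898
z = (187 - 129)/34.7898 = 1.6672

1.6672


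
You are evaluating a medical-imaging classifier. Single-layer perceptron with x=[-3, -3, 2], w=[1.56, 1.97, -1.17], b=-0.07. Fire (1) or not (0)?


z = (-3)·(1.56) + (-3)·(1.97) + (2)·(-1.17) - 0.07
  = -13.0
step(z) = 0 (z<0)

0


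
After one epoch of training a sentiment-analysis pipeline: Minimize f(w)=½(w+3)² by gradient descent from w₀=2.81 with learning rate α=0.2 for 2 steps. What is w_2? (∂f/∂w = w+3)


step 1: grad = 2.81+3 = 5.81; w = 2.81 - 0.2·(5.81) = 1.648
step 2: grad = 1.648+3 = 4.648; w = 1.648 - 0.2·(4.648) = 0.7184

0.7184


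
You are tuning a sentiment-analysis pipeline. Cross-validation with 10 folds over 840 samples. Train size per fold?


Fold size = 840/10 = 84
Training per fold = 840 - 84 = 756

756


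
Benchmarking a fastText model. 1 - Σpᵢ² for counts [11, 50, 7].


Probabilities: [11/68, 50/68, 7/68] ≈ [0.1618, 0.7353, 0.1029]
Σpᵢ² = (121 + 2500 + 49)/68² = 2670/4624
Gini = 1 - Σpᵢ² = 1 - 2670/4624 = 0.4226

0.4226


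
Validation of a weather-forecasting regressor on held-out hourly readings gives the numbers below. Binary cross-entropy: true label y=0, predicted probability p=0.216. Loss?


BCE = -[y·ln(p) + (1-y)·ln(1-p)]
= -0 - 1·ln(1-0.216)
= -ln(0.784) = 0.2433

0.2433


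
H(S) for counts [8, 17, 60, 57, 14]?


Probabilities: [8/156, 17/156, 60/156, 57/156, 14/156] ≈ [0.0513, 0.109, 0.3846, 0.3654, 0.0897]
H = -((8/156)·log₂(8/156) + (17/156)·log₂(17/156) + (60/156)·log₂(60/156) + (57/156)·log₂(57/156) + (14/156)·log₂(14/156))
  = 1.9413 bits

1.9413 bits


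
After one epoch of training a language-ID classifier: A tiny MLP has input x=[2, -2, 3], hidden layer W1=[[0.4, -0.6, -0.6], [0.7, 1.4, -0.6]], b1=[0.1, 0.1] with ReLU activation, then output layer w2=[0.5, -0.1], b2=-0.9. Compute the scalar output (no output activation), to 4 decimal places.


z1[0] = (0.4)·(2) + (-0.6)·(-2) + (-0.6)·(3) + 0.1 = 0.3
z1[1] = (0.7)·(2) + (1.4)·(-2) + (-0.6)·(3) + 0.1 = -3.1
h = ReLU(z1) = [0.3, 0.0]
output = (0.5)·(0.3) + (-0.1)·(0.0) - 0.9 = -0.75

-0.75


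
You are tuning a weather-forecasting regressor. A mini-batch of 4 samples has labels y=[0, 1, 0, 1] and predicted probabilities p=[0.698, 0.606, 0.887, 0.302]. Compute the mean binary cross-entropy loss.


L[0] = -ln(1-0.698) = -ln(0.302) = 1.1973
L[1] = -ln(0.606) = 0.5009
L[2] = -ln(1-0.887) = -ln(0.113) = 2.1804
L[3] = -ln(0.302) = 1.1973
mean = (1.1973 + 0.5009 + 2.1804 + 1.1973)/4 = 1.269

1.269


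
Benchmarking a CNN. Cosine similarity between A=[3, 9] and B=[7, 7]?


A·B = 3·7 + 9·7 = 84
‖A‖ = √90 = 9.4868, ‖B‖ = √98 = 9.8995
cos = 84/(√90·√98) = 84/√8820 = 0.8944

0.8944


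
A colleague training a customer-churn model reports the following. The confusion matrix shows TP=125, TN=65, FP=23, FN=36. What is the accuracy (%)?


Accuracy = (TP+TN)/(TP+TN+FP+FN)
= (125+65)/(249)
= 190/249 = 76.31%

76.31%


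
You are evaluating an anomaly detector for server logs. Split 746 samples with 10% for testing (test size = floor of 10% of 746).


Test = ⌊746·10/100⌋ = 74
Train = 746 - 74 = 672

Train: 672, Test: 74


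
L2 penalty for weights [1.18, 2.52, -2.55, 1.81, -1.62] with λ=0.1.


‖w‖₂² = (1.18)² + (2.52)² + (-2.55)² + (1.81)² + (-1.62)²
     = 1.3924 + 6.3504 + 6.5025 + 3.2761 + 2.6244
     = 20.1458
λ·‖w‖₂² = 0.1·20.1458 = 2.01458

2.01458


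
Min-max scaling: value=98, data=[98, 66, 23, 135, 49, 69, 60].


min=23, max=135
(98-23)/(135-23) = 75/112 = 0.6696

0.6696


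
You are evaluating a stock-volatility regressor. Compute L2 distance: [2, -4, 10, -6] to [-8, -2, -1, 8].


d = √((2+ 8)² + (-4+ 2)² + (10+ 1)² + (-6-8)²)
  = √(100 + 4 + 121 + 196)
  = √421 = 20.5183

20.5183


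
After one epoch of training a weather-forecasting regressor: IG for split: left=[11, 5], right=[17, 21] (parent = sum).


Parent = [28, 26], H_parent = 0.999
H_left = 0.896 (n=16), H_right = 0.992 (n=38)
H_children = (16/54)·0.896 + (38/54)·0.992 = 0.9636
IG = 0.999 - 0.9636 = 0.0354

0.0354


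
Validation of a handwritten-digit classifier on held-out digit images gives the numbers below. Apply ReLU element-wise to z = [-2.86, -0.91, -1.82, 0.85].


ReLU(-2.86) = max(0, -2.86) = 0.0
ReLU(-0.91) = max(0, -0.91) = 0.0
ReLU(-1.82) = max(0, -1.82) = 0.0
ReLU(0.85) = max(0, 0.85) = 0.85
result = [0.0, 0.0, 0.0, 0.85]

[0.0, 0.0, 0.0, 0.85]


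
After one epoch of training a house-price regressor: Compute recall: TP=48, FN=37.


Recall = TP/(TP+FN)
= 48/(48+37)
= 48/85 = 56.47%

56.47%


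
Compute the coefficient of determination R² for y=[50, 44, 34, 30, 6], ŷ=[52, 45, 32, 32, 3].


ȳ = 32.8
SS_res = Σ(y-ŷ)² = 22
SS_tot = Σ(y-ȳ)² = 1148.8
R² = 1 - SS_res/SS_tot = 1 - 0.0192 = 0.9808

0.9808


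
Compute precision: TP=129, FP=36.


Precision = TP/(TP+FP)
= 129/(129+36)
= 129/165 = 78.18%

78.18%


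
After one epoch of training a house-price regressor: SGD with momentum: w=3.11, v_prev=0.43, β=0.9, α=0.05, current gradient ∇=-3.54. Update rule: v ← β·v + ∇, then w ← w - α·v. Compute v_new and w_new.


v_new = 0.9·0.43 - 3.54 = 0.387 - 3.54 = -3.153
w_new = 3.11 - 0.05·-3.153 = 3.11 + 0.15765 = 3.26765

v_new=-3.153, w_new=3.26765


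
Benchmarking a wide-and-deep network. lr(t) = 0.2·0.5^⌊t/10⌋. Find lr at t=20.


n_drops = ⌊20/10⌋ = 2
lr = 0.2·0.5^2 = 0.2·0.25 = 0.05

0.05


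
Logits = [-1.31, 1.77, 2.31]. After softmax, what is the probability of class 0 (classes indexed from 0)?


Exponentials: e^-1.31=0.2698, e^1.77=5.8709, e^2.31=10.0744
Sum = 16.2151
Softmax = [0.0166, 0.3621, 0.6213]
p[0] = 0.2698/16.2151 = 0.0166

0.0166


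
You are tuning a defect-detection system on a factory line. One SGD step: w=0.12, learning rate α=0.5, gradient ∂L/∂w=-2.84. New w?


w_new = w - α·∇
= 0.12 - 0.5·-2.84
= 0.12 + 1.42
= 1.54

1.54


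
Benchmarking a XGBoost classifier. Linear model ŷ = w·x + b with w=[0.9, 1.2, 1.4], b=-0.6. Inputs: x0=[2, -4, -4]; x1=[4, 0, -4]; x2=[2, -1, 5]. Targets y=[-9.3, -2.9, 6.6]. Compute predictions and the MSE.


ŷ0 = (0.9)·(2) + (1.2)·(-4) + (1.4)·(-4) - 0.6 = -9.2
ŷ1 = (0.9)·(4) + (1.2)·(0) + (1.4)·(-4) - 0.6 = -2.6
ŷ2 = (0.9)·(2) + (1.2)·(-1) + (1.4)·(5) - 0.6 = 7.0
errors² = [0.01, 0.09, 0.16]
MSE = 0.2600/3 = 0.0867

0.0867


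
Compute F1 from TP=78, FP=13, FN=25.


Precision = 78/91 = 0.8571
Recall = 78/103 = 0.7573
F1 = 2·P·R/(P+R) = 2·TP/(2·TP+FP+FN) = 156/(156+13+25) = 156/194 = 0.8041

0.8041


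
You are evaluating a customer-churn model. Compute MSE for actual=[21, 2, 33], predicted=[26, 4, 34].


Squared errors: (21-26)²=25, (2-4)²=4, (33-34)²=1
Sum = 30
MSE = 30/3 = 10

10


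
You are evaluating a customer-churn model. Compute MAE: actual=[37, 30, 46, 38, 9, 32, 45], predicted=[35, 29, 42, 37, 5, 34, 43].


Absolute errors: |37-35|=2, |30-29|=1, |46-42|=4, |38-37|=1, |9-5|=4, |32-34|=2, |45-43|=2
Sum = 16
MAE = 16/7 = 16/7

16/7


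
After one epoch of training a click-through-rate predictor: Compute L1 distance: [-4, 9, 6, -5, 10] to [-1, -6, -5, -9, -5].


d = |-4+ 1| + |9+ 6| + |6+ 5| + |-5+ 9| + |10+ 5|
  = 3 + 15 + 11 + 4 + 15
  = 48

48


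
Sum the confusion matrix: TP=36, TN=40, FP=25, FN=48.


Total = TP + TN + FP + FN
= 36 + 40 + 25 + 48
= 149
(Predicted positive: 61, predicted negative: 88)

149


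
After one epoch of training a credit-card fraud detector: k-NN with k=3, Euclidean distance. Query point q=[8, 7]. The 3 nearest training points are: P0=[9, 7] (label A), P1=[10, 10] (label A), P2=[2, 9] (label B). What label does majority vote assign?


d(q,P0) = 1.0  (label A)
d(q,P1) = 3.6056  (label A)
d(q,P2) = 6.3246  (label B)
Votes: A=2, B=1
Majority → A

A


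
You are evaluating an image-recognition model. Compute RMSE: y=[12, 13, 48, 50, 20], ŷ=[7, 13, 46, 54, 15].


MSE = 70/5 = 14
RMSE = √(70/5) = 3.7417

3.7417


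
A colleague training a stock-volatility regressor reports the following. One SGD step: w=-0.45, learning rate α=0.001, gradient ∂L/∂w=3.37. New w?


w_new = w - α·∇
= -0.45 - 0.001·3.37
= -0.45 - 0.00337
= -0.45337

-0.45337


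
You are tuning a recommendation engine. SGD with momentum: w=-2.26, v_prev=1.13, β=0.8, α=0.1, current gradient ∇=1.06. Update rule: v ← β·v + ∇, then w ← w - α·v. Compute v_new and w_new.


v_new = 0.8·1.13 + 1.06 = 0.904 + 1.06 = 1.964
w_new = -2.26 - 0.1·1.964 = -2.26 - 0.1964 = -2.4564

v_new=1.964, w_new=-2.4564


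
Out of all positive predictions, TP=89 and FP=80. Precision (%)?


Precision = TP/(TP+FP)
= 89/(89+80)
= 89/169 = 52.66%

52.66%


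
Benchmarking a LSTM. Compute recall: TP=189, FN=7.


Recall = TP/(TP+FN)
= 189/(189+7)
= 189/196 = 96.43%

96.43%


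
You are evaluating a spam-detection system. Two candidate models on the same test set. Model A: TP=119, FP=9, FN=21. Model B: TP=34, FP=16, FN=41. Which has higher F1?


Model A: P=119/128=0.9297, R=119/140=0.85, F1=2PR/(P+R)=2TP/(2TP+FP+FN)=238/268=0.8881
Model B: P=34/50=0.68, R=34/75=0.4533, F1=2PR/(P+R)=2TP/(2TP+FP+FN)=68/125=0.544
0.8881 > 0.544 → Model A

Model A


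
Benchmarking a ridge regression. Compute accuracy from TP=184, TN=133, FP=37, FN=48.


Accuracy = (TP+TN)/(TP+TN+FP+FN)
= (184+133)/(402)
= 317/402 = 78.86%

78.86%


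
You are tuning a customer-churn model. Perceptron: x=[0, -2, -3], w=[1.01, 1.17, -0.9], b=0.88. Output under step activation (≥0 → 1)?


z = (0)·(1.01) + (-2)·(1.17) + (-3)·(-0.9) + 0.88
  = 1.24
step(z) = 1 (z≥0)

1


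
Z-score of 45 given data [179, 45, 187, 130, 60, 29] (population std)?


μ = 105, σ = 63.5426
z = (45 - 105)/63.5426 = -0.9442

-0.9442


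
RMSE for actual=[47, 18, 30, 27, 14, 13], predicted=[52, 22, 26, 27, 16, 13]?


MSE = 61/6 = 10.1667
RMSE = √(61/6) = 3.1885

3.1885


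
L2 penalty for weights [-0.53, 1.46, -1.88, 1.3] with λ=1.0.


‖w‖₂² = (-0.53)² + (1.46)² + (-1.88)² + (1.3)²
     = 0.2809 + 2.1316 + 3.5344 + 1.69
     = 7.6369
λ·‖w‖₂² = 1.0·7.6369 = 7.6369

7.6369


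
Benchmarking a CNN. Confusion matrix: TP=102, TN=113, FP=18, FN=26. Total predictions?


Total = TP + TN + FP + FN
= 102 + 113 + 18 + 26
= 259
(Predicted positive: 120, predicted negative: 139)

259


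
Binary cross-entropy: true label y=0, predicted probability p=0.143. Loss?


BCE = -[y·ln(p) + (1-y)·ln(1-p)]
= -0 - 1·ln(1-0.143)
= -ln(0.857) = 0.1543

0.1543


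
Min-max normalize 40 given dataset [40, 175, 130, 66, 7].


min=7, max=175
(40-7)/(175-7) = 33/168 = 0.1964

0.1964


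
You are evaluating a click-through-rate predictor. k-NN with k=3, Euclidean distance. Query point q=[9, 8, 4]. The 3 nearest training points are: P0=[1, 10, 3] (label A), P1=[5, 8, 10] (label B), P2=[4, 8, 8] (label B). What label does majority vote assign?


d(q,P0) = 8.3066  (label A)
d(q,P1) = 7.2111  (label B)
d(q,P2) = 6.4031  (label B)
Votes: A=1, B=2
Majority → B

B


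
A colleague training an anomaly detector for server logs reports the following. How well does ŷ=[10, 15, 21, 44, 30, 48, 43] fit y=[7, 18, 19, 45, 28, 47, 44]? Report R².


ȳ = 29.7143
SS_res = Σ(y-ŷ)² = 29
SS_tot = Σ(y-ȳ)² = 1507.43
R² = 1 - SS_res/SS_tot = 1 - 0.0192 = 0.9808

0.9808


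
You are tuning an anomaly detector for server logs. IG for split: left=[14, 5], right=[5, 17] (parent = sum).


Parent = [19, 22], H_parent = 0.9961
H_left = 0.8315 (n=19), H_right = 0.7732 (n=22)
H_children = (19/41)·0.8315 + (22/41)·0.7732 = 0.8002
IG = 0.9961 - 0.8002 = 0.1959

0.1959


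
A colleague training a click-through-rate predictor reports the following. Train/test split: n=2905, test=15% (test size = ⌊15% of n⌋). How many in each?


Test = ⌊2905·15/100⌋ = 435
Train = 2905 - 435 = 2470

Train: 2470, Test: 435


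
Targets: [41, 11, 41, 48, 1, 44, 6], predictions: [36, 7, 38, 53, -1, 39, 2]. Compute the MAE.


Absolute errors: |41-36|=5, |11-7|=4, |41-38|=3, |48-53|=5, |1+ 1|=2, |44-39|=5, |6-2|=4
Sum = 28
MAE = 28/7 = 4

4


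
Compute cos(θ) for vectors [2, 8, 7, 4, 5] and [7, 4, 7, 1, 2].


A·B = 2·7 + 8·4 + 7·7 + 4·1 + 5·2 = 109
‖A‖ = √158 = 12.5698, ‖B‖ = √119 = 10.9087
cos = 109/(√158·√119) = 109/√18802 = 0.7949

0.7949


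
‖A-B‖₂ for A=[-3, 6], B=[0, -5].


d = √((-3-0)² + (6+ 5)²)
  = √(9 + 121)
  = √130 = 11.4018

11.4018


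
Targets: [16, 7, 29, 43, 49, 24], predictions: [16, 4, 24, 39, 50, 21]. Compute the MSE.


Squared errors: (16-16)²=0, (7-4)²=9, (29-24)²=25, (43-39)²=16, (49-50)²=1, (24-21)²=9
Sum = 60
MSE = 60/6 = 10

10


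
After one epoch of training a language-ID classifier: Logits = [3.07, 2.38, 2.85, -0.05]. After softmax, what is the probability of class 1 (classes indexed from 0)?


Exponentials: e^3.07=21.5419, e^2.38=10.8049, e^2.85=17.2878, e^-0.05=0.9512
Sum = 50.5858
Softmax = [0.4258, 0.2136, 0.3418, 0.0188]
p[1] = 10.8049/50.5858 = 0.2136

0.2136


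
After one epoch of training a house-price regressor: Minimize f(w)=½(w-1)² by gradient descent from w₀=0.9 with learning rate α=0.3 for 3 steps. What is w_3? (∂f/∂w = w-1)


step 1: grad = 0.9-1 = -0.1; w = 0.9 - 0.3·(-0.1) = 0.93
step 2: grad = 0.93-1 = -0.07; w = 0.93 - 0.3·(-0.07) = 0.951
step 3: grad = 0.951-1 = -0.049; w = 0.951 - 0.3·(-0.049) = 0.9657

0.9657


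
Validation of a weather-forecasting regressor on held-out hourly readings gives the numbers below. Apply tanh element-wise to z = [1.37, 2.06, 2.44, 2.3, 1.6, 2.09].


tanh(1.37) = 0.8787
tanh(2.06) = 0.968
tanh(2.44) = 0.9849
tanh(2.3) = 0.9801
tanh(1.6) = 0.9217
tanh(2.09) = 0.9699
result = [0.8787, 0.968, 0.9849, 0.9801, 0.9217, 0.9699]

[0.8787, 0.968, 0.9849, 0.9801, 0.9217, 0.9699]


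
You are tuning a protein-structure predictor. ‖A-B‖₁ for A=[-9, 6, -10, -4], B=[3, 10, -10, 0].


d = |-9-3| + |6-10| + |-10+ 10| + |-4-0|
  = 12 + 4 + 0 + 4
  = 20

20


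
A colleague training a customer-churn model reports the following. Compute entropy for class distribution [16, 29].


Probabilities: [16/45, 29/45] ≈ [0.3556, 0.6444]
H = -((16/45)·log₂(16/45) + (29/45)·log₂(29/45))
  = 0.9389 bits

0.9389 bits


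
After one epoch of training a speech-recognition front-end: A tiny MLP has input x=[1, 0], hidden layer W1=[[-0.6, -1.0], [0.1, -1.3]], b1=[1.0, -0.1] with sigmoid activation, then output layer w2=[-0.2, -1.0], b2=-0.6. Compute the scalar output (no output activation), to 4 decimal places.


z1[0] = (-0.6)·(1) + (-1.0)·(0) + 1.0 = 0.4
z1[1] = (0.1)·(1) + (-1.3)·(0) - 0.1 = 0.0
h = sigmoid(z1) = [0.5987, 0.5]
output = (-0.2)·(0.5987) + (-1.0)·(0.5) - 0.6 = -1.2197

-1.2197


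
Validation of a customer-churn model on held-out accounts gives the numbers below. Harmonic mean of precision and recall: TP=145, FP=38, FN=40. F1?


Precision = 145/183 = 0.7923
Recall = 145/185 = 0.7838
F1 = 2·P·R/(P+R) = 2·TP/(2·TP+FP+FN) = 290/(290+38+40) = 290/368 = 0.788

0.788


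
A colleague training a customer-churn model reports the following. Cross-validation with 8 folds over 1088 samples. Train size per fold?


Fold size = 1088/8 = 136
Training per fold = 1088 - 136 = 952

952


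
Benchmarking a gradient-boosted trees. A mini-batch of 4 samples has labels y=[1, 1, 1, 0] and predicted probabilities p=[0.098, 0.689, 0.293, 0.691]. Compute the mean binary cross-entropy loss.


L[0] = -ln(0.098) = 2.3228
L[1] = -ln(0.689) = 0.3725
L[2] = -ln(0.293) = 1.2276
L[3] = -ln(1-0.691) = -ln(0.309) = 1.1744
mean = (2.3228 + 0.3725 + 1.2276 + 1.1744)/4 = 1.2743

1.2743


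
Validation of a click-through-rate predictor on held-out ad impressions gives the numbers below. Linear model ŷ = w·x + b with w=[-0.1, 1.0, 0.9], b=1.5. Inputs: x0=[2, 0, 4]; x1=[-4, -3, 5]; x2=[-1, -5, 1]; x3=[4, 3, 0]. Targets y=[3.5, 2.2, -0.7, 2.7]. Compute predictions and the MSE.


ŷ0 = (-0.1)·(2) + (1.0)·(0) + (0.9)·(4) + 1.5 = 4.9
ŷ1 = (-0.1)·(-4) + (1.0)·(-3) + (0.9)·(5) + 1.5 = 3.4
ŷ2 = (-0.1)·(-1) + (1.0)·(-5) + (0.9)·(1) + 1.5 = -2.5
ŷ3 = (-0.1)·(4) + (1.0)·(3) + (0.9)·(0) + 1.5 = 4.1
errors² = [1.96, 1.44, 3.24, 1.96]
MSE = 8.6000/4 = 2.15

2.15


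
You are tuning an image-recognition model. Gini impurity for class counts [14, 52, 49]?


Probabilities: [14/115, 52/115, 49/115] ≈ [0.1217, 0.4522, 0.4261]
Σpᵢ² = (196 + 2704 + 2401)/115² = 5301/13225
Gini = 1 - Σpᵢ² = 1 - 5301/13225 = 0.5992

0.5992


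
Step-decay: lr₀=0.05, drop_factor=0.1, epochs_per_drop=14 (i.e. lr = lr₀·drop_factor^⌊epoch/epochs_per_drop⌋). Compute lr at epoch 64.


n_drops = ⌊64/14⌋ = 4
lr = 0.05·0.1^4 = 0.05·0.0001 = 0.000005

0.000005


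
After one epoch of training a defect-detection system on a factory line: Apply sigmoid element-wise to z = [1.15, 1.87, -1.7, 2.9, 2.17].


σ(1.15) = 1/(1+e^-1.15) = 0.7595
σ(1.87) = 1/(1+e^-1.87) = 0.8665
σ(-1.7) = 1/(1+e^1.7) = 0.1545
σ(2.9) = 1/(1+e^-2.9) = 0.9478
σ(2.17) = 1/(1+e^-2.17) = 0.8975
result = [0.7595, 0.8665, 0.1545, 0.9478, 0.8975]

[0.7595, 0.8665, 0.1545, 0.9478, 0.8975]


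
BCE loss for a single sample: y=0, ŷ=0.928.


BCE = -[y·ln(p) + (1-y)·ln(1-p)]
= -0 - 1·ln(1-0.928)
= -ln(0.072) = 2.6311

2.6311


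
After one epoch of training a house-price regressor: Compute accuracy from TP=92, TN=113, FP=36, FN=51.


Accuracy = (TP+TN)/(TP+TN+FP+FN)
= (92+113)/(292)
= 205/292 = 70.21%

70.21%


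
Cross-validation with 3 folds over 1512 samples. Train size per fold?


Fold size = 1512/3 = 504
Training per fold = 1512 - 504 = 1008

1008


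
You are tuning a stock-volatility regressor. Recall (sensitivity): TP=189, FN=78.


Recall = TP/(TP+FN)
= 189/(189+78)
= 189/267 = 70.79%

70.79%


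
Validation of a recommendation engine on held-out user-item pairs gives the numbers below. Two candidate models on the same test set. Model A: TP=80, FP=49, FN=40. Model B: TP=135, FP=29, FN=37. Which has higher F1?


Model A: P=80/129=0.6202, R=80/120=0.6667, F1=2PR/(P+R)=2TP/(2TP+FP+FN)=160/249=0.6426
Model B: P=135/164=0.8232, R=135/172=0.7849, F1=2PR/(P+R)=2TP/(2TP+FP+FN)=270/336=0.8036
0.6426 < 0.8036 → Model B

Model B


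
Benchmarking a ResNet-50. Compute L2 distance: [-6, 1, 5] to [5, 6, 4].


d = √((-6-5)² + (1-6)² + (5-4)²)
  = √(121 + 25 + 1)
  = √147 = 12.1244

12.1244


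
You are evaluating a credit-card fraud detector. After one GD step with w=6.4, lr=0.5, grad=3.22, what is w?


w_new = w - α·∇
= 6.4 - 0.5·3.22
= 6.4 - 1.61
= 4.79

4.79


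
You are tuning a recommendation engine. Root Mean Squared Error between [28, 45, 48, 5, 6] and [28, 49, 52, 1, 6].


MSE = 48/5 = 9.6
RMSE = √(48/5) = 3.0984

3.0984


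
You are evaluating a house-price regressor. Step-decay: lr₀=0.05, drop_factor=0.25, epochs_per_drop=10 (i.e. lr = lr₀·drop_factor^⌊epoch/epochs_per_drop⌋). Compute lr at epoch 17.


n_drops = ⌊17/10⌋ = 1
lr = 0.05·0.25^1 = 0.05·0.25 = 0.0125

0.0125


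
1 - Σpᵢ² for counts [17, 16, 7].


Probabilities: [17/40, 16/40, 7/40] ≈ [0.425, 0.4, 0.175]
Σpᵢ² = (289 + 256 + 49)/40² = 594/1600
Gini = 1 - Σpᵢ² = 1 - 594/1600 = 0.6287

0.6287


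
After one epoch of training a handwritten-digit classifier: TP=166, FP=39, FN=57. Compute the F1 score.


Precision = 166/205 = 0.8098
Recall = 166/223 = 0.7444
F1 = 2·P·R/(P+R) = 2·TP/(2·TP+FP+FN) = 332/(332+39+57) = 332/428 = 0.7757

0.7757


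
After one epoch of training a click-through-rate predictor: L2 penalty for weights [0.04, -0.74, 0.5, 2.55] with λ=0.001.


‖w‖₂² = (0.04)² + (-0.74)² + (0.5)² + (2.55)²
     = 0.0016 + 0.5476 + 0.25 + 6.5025
     = 7.3017
λ·‖w‖₂² = 0.001·7.3017 = 0.007302

0.007302


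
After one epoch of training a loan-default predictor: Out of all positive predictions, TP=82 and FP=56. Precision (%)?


Precision = TP/(TP+FP)
= 82/(82+56)
= 82/138 = 59.42%

59.42%


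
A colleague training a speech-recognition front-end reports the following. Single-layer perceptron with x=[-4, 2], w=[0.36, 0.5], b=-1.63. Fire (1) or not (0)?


z = (-4)·(0.36) + (2)·(0.5) - 1.63
  = -2.07
step(z) = 0 (z<0)

0


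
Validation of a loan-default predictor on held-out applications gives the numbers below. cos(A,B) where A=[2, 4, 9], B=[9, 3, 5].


A·B = 2·9 + 4·3 + 9·5 = 75
‖A‖ = √101 = 10.0499, ‖B‖ = √115 = 10.7238
cos = 75/(√101·√115) = 75/√11615 = 0.6959

0.6959


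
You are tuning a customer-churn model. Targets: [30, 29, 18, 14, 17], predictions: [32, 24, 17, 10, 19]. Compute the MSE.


Squared errors: (30-32)²=4, (29-24)²=25, (18-17)²=1, (14-10)²=16, (17-19)²=4
Sum = 50
MSE = 50/5 = 10

10


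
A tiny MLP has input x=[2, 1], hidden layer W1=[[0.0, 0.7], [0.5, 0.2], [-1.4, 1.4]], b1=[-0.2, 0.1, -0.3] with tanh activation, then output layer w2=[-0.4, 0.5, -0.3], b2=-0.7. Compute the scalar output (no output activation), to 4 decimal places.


z1[0] = (0.0)·(2) + (0.7)·(1) - 0.2 = 0.5
z1[1] = (0.5)·(2) + (0.2)·(1) + 0.1 = 1.3
z1[2] = (-1.4)·(2) + (1.4)·(1) - 0.3 = -1.7
h = tanh(z1) = [0.4621, 0.8617, -0.9354]
output = (-0.4)·(0.4621) + (0.5)·(0.8617) + (-0.3)·(-0.9354) - 0.7 = -0.1734

-0.1734


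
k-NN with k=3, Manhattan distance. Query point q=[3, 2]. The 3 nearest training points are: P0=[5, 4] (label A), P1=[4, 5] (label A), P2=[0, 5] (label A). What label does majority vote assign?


d(q,P0) = 4  (label A)
d(q,P1) = 4  (label A)
d(q,P2) = 6  (label A)
Votes: A=3, B=0
Majority → A

A


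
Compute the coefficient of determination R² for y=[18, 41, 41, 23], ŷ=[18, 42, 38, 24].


ȳ = 30.75
SS_res = Σ(y-ŷ)² = 11
SS_tot = Σ(y-ȳ)² = 432.75
R² = 1 - SS_res/SS_tot = 1 - 0.0254 = 0.9746

0.9746


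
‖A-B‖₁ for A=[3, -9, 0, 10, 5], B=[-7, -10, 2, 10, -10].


d = |3+ 7| + |-9+ 10| + |0-2| + |10-10| + |5+ 10|
  = 10 + 1 + 2 + 0 + 15
  = 28

28


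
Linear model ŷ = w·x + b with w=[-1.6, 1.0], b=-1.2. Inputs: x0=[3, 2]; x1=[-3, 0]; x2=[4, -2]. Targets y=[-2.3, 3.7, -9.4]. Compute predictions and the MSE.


ŷ0 = (-1.6)·(3) + (1.0)·(2) - 1.2 = -4.0
ŷ1 = (-1.6)·(-3) + (1.0)·(0) - 1.2 = 3.6
ŷ2 = (-1.6)·(4) + (1.0)·(-2) - 1.2 = -9.6
errors² = [2.89, 0.01, 0.04]
MSE = 2.9400/3 = 0.98

0.98


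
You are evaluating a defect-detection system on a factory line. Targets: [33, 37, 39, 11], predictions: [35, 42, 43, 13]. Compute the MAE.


Absolute errors: |33-35|=2, |37-42|=5, |39-43|=4, |11-13|=2
Sum = 13
MAE = 13/4 = 13/4

13/4


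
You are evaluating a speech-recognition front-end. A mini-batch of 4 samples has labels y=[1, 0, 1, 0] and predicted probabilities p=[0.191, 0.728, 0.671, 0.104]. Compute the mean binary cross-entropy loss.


L[0] = -ln(0.191) = 1.6555
L[1] = -ln(1-0.728) = -ln(0.272) = 1.302
L[2] = -ln(0.671) = 0.399
L[3] = -ln(1-0.104) = -ln(0.896) = 0.1098
mean = (1.6555 + 1.302 + 0.399 + 0.1098)/4 = 0.8666

0.8666


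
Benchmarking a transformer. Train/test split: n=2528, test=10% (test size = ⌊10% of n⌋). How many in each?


Test = ⌊2528·10/100⌋ = 252
Train = 2528 - 252 = 2276

Train: 2276, Test: 252


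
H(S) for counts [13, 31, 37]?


Probabilities: [13/81, 31/81, 37/81] ≈ [0.1605, 0.3827, 0.4568]
H = -((13/81)·log₂(13/81) + (31/81)·log₂(31/81) + (37/81)·log₂(37/81))
  = 1.4703 bits

1.4703 bits


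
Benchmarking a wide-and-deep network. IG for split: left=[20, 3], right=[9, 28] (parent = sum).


Parent = [29, 31], H_parent = 0.9992
H_left = 0.5586 (n=23), H_right = 0.8004 (n=37)
H_children = (23/60)·0.5586 + (37/60)·0.8004 = 0.7077
IG = 0.9992 - 0.7077 = 0.2915

0.2915


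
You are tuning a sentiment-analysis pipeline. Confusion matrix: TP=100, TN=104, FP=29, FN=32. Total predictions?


Total = TP + TN + FP + FN
= 100 + 104 + 29 + 32
= 265
(Predicted positive: 129, predicted negative: 136)

265


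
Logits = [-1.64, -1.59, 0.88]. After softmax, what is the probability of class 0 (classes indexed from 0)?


Exponentials: e^-1.64=0.194, e^-1.59=0.2039, e^0.88=2.4109
Sum = 2.8088
Softmax = [0.0691, 0.0726, 0.8583]
p[0] = 0.194/2.8088 = 0.0691

0.0691


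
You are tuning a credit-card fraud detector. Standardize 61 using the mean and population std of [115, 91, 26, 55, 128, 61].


μ = 79.3333, σ = 35.4714
z = (61 - 79.3333)/35.4714 = -0.5168

-0.5168


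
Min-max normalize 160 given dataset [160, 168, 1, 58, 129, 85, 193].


min=1, max=193
(160-1)/(193-1) = 159/192 = 0.8281

0.8281


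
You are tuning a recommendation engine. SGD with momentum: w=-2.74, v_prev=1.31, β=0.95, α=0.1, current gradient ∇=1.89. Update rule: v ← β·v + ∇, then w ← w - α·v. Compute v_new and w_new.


v_new = 0.95·1.31 + 1.89 = 1.2445 + 1.89 = 3.1345
w_new = -2.74 - 0.1·3.1345 = -2.74 - 0.31345 = -3.05345

v_new=3.1345, w_new=-3.05345


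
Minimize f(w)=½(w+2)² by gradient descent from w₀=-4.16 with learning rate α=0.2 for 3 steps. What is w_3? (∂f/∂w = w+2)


step 1: grad = -4.16+2 = -2.16; w = -4.16 - 0.2·(-2.16) = -3.728
step 2: grad = -3.728+2 = -1.728; w = -3.728 - 0.2·(-1.728) = -3.3824
step 3: grad = -3.3824+2 = -1.3824; w = -3.3824 - 0.2·(-1.3824) = -3.10592

-3.10592


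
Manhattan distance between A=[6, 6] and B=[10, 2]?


d = |6-10| + |6-2|
  = 4 + 4
  = 8

8


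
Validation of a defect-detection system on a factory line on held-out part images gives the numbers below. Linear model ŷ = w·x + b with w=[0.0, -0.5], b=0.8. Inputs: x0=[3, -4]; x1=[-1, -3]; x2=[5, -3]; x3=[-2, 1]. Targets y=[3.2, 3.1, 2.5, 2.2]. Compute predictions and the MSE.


ŷ0 = (0.0)·(3) + (-0.5)·(-4) + 0.8 = 2.8
ŷ1 = (0.0)·(-1) + (-0.5)·(-3) + 0.8 = 2.3
ŷ2 = (0.0)·(5) + (-0.5)·(-3) + 0.8 = 2.3
ŷ3 = (0.0)·(-2) + (-0.5)·(1) + 0.8 = 0.3
errors² = [0.16, 0.64, 0.04, 3.61]
MSE = 4.4500/4 = 1.1125

1.1125


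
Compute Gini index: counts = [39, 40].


Probabilities: [39/79, 40/79] ≈ [0.4937, 0.5063]
Σpᵢ² = (1521 + 1600)/79² = 3121/6241
Gini = 1 - Σpᵢ² = 1 - 3121/6241 = 0.4999

0.4999


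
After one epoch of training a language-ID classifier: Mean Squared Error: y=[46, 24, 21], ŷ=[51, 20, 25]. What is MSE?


Squared errors: (46-51)²=25, (24-20)²=16, (21-25)²=16
Sum = 57
MSE = 57/3 = 19

19


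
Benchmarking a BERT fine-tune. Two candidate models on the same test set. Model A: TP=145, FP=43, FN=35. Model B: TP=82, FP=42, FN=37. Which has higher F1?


Model A: P=145/188=0.7713, R=145/180=0.8056, F1=2PR/(P+R)=2TP/(2TP+FP+FN)=290/368=0.788
Model B: P=82/124=0.6613, R=82/119=0.6891, F1=2PR/(P+R)=2TP/(2TP+FP+FN)=164/243=0.6749
0.788 > 0.6749 → Model A

Model A


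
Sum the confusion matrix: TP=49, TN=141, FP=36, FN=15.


Total = TP + TN + FP + FN
= 49 + 141 + 36 + 15
= 241
(Predicted positive: 85, predicted negative: 156)

241


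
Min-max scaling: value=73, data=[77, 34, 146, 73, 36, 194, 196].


min=34, max=196
(73-34)/(196-34) = 39/162 = 0.2407

0.2407


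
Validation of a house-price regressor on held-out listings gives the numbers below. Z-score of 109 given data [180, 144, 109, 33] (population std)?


μ = 116.5, σ = 54.353
z = (109 - 116.5)/54.353 = -0.138

-0.138


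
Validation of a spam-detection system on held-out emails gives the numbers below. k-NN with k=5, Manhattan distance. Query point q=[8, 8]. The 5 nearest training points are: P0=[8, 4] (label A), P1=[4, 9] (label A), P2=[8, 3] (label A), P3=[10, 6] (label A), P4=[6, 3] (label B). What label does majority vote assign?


d(q,P0) = 4  (label A)
d(q,P1) = 5  (label A)
d(q,P2) = 5  (label A)
d(q,P3) = 4  (label A)
d(q,P4) = 7  (label B)
Votes: A=4, B=1
Majority → A

A


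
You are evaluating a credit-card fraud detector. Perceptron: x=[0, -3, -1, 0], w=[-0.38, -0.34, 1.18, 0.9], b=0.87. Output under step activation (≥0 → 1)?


z = (0)·(-0.38) + (-3)·(-0.34) + (-1)·(1.18) + (0)·(0.9) + 0.87
  = 0.71
step(z) = 1 (z≥0)

1


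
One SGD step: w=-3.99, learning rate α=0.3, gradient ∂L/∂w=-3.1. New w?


w_new = w - α·∇
= -3.99 - 0.3·-3.1
= -3.99 + 0.93
= -3.06

-3.06


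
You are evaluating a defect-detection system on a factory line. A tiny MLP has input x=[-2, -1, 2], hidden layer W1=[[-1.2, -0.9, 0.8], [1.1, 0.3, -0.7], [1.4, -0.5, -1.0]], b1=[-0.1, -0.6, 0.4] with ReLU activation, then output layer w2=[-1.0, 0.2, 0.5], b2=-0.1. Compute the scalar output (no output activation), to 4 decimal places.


z1[0] = (-1.2)·(-2) + (-0.9)·(-1) + (0.8)·(2) - 0.1 = 4.8
z1[1] = (1.1)·(-2) + (0.3)·(-1) + (-0.7)·(2) - 0.6 = -4.5
z1[2] = (1.4)·(-2) + (-0.5)·(-1) + (-1.0)·(2) + 0.4 = -3.9
h = ReLU(z1) = [4.8, 0.0, 0.0]
output = (-1.0)·(4.8) + (0.2)·(0.0) + (0.5)·(0.0) - 0.1 = -4.9

-4.9


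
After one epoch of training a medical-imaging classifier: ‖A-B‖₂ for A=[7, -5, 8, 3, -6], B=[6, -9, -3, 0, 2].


d = √((7-6)² + (-5+ 9)² + (8+ 3)² + (3-0)² + (-6-2)²)
  = √(1 + 16 + 121 + 9 + 64)
  = √211 = 14.5258

14.5258


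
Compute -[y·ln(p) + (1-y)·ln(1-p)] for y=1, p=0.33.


BCE = -[y·ln(p) + (1-y)·ln(1-p)]
= -1·ln(0.33) - 0
= -ln(0.33) = 1.1087

1.1087


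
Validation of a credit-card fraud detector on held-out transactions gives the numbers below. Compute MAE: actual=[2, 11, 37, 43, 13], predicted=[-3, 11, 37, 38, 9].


Absolute errors: |2+ 3|=5, |11-11|=0, |37-37|=0, |43-38|=5, |13-9|=4
Sum = 14
MAE = 14/5 = 14/5

14/5


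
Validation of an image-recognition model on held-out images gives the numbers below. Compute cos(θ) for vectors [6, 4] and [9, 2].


A·B = 6·9 + 4·2 = 62
‖A‖ = √52 = 7.2111, ‖B‖ = √85 = 9.2195
cos = 62/(√52·√85) = 62/√4420 = 0.9326

0.9326


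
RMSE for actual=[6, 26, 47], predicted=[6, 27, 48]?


MSE = 2/3 = 0.6667
RMSE = √(2/3) = 0.8165

0.8165


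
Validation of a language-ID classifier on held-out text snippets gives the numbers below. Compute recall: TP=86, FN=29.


Recall = TP/(TP+FN)
= 86/(86+29)
= 86/115 = 74.78%

74.78%


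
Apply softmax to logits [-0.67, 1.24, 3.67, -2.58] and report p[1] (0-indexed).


Exponentials: e^-0.67=0.5117, e^1.24=3.4556, e^3.67=39.2519, e^-2.58=0.0758
Sum = 43.295
Softmax = [0.0118, 0.0798, 0.9066, 0.0018]
p[1] = 3.4556/43.295 = 0.0798

0.0798


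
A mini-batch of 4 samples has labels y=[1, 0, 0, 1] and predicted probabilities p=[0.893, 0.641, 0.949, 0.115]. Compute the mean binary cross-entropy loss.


L[0] = -ln(0.893) = 0.1132
L[1] = -ln(1-0.641) = -ln(0.359) = 1.0244
L[2] = -ln(1-0.949) = -ln(0.051) = 2.9759
L[3] = -ln(0.115) = 2.1628
mean = (0.1132 + 1.0244 + 2.9759 + 2.1628)/4 = 1.5691

1.5691


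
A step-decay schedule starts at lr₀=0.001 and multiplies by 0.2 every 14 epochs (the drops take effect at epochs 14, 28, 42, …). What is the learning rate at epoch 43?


n_drops = ⌊43/14⌋ = 3
lr = 0.001·0.2^3 = 0.001·0.008 = 0.000008

0.000008


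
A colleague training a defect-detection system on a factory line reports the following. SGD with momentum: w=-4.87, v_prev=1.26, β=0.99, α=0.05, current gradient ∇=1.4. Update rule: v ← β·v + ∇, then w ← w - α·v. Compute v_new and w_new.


v_new = 0.99·1.26 + 1.4 = 1.2474 + 1.4 = 2.6474
w_new = -4.87 - 0.05·2.6474 = -4.87 - 0.13237 = -5.00237

v_new=2.6474, w_new=-5.00237


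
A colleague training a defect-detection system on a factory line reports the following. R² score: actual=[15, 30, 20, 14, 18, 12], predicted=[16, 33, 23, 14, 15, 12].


ȳ = 18.1667
SS_res = Σ(y-ŷ)² = 28
SS_tot = Σ(y-ȳ)² = 208.83
R² = 1 - SS_res/SS_tot = 1 - 0.1341 = 0.8659

0.8659


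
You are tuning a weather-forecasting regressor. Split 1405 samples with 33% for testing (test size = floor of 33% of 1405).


Test = ⌊1405·33/100⌋ = 463
Train = 1405 - 463 = 942

Train: 942, Test: 463


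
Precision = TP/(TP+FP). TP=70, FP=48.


Precision = TP/(TP+FP)
= 70/(70+48)
= 70/118 = 59.32%

59.32%


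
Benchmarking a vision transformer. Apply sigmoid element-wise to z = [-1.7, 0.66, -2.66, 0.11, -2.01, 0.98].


σ(-1.7) = 1/(1+e^1.7) = 0.1545
σ(0.66) = 1/(1+e^-0.66) = 0.6593
σ(-2.66) = 1/(1+e^2.66) = 0.0654
σ(0.11) = 1/(1+e^-0.11) = 0.5275
σ(-2.01) = 1/(1+e^2.01) = 0.1182
σ(0.98) = 1/(1+e^-0.98) = 0.7271
result = [0.1545, 0.6593, 0.0654, 0.5275, 0.1182, 0.7271]

[0.1545, 0.6593, 0.0654, 0.5275, 0.1182, 0.7271]


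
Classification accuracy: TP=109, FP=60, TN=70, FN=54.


Accuracy = (TP+TN)/(TP+TN+FP+FN)
= (109+70)/(293)
= 179/293 = 61.09%

61.09%


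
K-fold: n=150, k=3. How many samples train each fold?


Fold size = 150/3 = 50
Training per fold = 150 - 50 = 100

100


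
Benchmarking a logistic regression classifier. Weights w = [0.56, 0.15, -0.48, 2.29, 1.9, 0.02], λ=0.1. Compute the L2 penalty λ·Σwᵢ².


‖w‖₂² = (0.56)² + (0.15)² + (-0.48)² + (2.29)² + (1.9)² + (0.02)²
     = 0.3136 + 0.0225 + 0.2304 + 5.2441 + 3.61 + 0.0004
     = 9.421
λ·‖w‖₂² = 0.1·9.421 = 0.9421

0.9421


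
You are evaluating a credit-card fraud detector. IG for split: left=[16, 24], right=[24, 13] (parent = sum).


Parent = [40, 37], H_parent = 0.9989
H_left = 0.971 (n=40), H_right = 0.9353 (n=37)
H_children = (40/77)·0.971 + (37/77)·0.9353 = 0.9538
IG = 0.9989 - 0.9538 = 0.0451

0.0451


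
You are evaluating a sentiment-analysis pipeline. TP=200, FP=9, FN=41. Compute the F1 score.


Precision = 200/209 = 0.9569
Recall = 200/241 = 0.8299
F1 = 2·P·R/(P+R) = 2·TP/(2·TP+FP+FN) = 400/(400+9+41) = 400/450 = 0.8889

0.8889


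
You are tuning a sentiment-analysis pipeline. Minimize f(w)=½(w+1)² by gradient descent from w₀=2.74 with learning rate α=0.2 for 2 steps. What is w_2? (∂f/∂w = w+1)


step 1: grad = 2.74+1 = 3.74; w = 2.74 - 0.2·(3.74) = 1.992
step 2: grad = 1.992+1 = 2.992; w = 1.992 - 0.2·(2.992) = 1.3936

1.3936


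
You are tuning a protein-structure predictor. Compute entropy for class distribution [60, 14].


Probabilities: [60/74, 14/74] ≈ [0.8108, 0.1892]
H = -((60/74)·log₂(60/74) + (14/74)·log₂(14/74))
  = 0.6998 bits

0.6998 bits


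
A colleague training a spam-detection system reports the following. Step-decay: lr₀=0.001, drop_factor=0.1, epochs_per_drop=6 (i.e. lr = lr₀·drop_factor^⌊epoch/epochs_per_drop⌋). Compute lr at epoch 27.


n_drops = ⌊27/6⌋ = 4
lr = 0.001·0.1^4 = 0.001·0.0001 = 0.0000001

0.0000001


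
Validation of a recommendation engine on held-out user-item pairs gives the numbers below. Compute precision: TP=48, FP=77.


Precision = TP/(TP+FP)
= 48/(48+77)
= 48/125 = 38.4%

38.4%
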